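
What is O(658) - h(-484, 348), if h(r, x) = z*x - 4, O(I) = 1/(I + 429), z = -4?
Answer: 1517453/1087 ≈ 1396.0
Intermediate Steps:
O(I) = 1/(429 + I)
h(r, x) = -4 - 4*x (h(r, x) = -4*x - 4 = -4 - 4*x)
O(658) - h(-484, 348) = 1/(429 + 658) - (-4 - 4*348) = 1/1087 - (-4 - 1392) = 1/1087 - 1*(-1396) = 1/1087 + 1396 = 1517453/1087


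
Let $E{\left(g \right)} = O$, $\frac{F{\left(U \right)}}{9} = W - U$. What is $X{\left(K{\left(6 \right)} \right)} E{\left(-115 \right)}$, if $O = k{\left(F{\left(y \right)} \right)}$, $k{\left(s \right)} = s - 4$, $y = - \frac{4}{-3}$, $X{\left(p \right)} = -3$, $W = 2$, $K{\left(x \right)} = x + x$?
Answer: $-6$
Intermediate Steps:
$K{\left(x \right)} = 2 x$
$y = \frac{4}{3}$ ($y = \left(-4\right) \left(- \frac{1}{3}\right) = \frac{4}{3} \approx 1.3333$)
$F{\left(U \right)} = 18 - 9 U$ ($F{\left(U \right)} = 9 \left(2 - U\right) = 18 - 9 U$)
$k{\left(s \right)} = -4 + s$
$O = 2$ ($O = -4 + \left(18 - 12\right) = -4 + 6 = 2$)
$E{\left(g \right)} = 2$
$X{\left(K{\left(6 \right)} \right)} E{\left(-115 \right)} = \left(-3\right) 2 = -6$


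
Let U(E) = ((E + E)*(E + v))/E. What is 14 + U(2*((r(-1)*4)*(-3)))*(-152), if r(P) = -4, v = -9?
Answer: -26434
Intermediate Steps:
U(E) = -18 + 2*E (U(E) = ((E + E)*(E - 9))/E = ((2*E)*(-9 + E))/E = (2*E*(-9 + E))/E = -18 + 2*E)
14 + U(2*((r(-1)*4)*(-3)))*(-152) = 14 + (-18 + 2*(2*(-4*4*(-3))))*(-152) = 14 + (-18 + 2*(2*(-16*(-3))))*(-152) = 14 + (-18 + 2*(2*48))*(-152) = 14 + (-18 + 2*96)*(-152) = 14 + (-18 + 192)*(-152) = 14 + 174*(-152) = 14 - 26448 = -26434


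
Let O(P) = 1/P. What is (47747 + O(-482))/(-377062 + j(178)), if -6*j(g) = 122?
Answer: -69042159/545261054 ≈ -0.12662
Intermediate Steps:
j(g) = -61/3 (j(g) = -⅙*122 = -61/3)
(47747 + O(-482))/(-377062 + j(178)) = (47747 + 1/(-482))/(-377062 - 61/3) = (47747 - 1/482)/(-1131247/3) = (23014053/482)*(-3/1131247) = -69042159/545261054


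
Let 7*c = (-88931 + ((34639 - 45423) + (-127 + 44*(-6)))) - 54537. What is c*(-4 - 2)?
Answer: 927858/7 ≈ 1.3255e+5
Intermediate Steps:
c = -154643/7 (c = ((-88931 + ((34639 - 45423) + (-127 + 44*(-6)))) - 54537)/7 = ((-88931 + (-10784 + (-127 - 264))) - 54537)/7 = ((-88931 + (-10784 - 391)) - 54537)/7 = ((-88931 - 11175) - 54537)/7 = (-100106 - 54537)/7 = (⅐)*(-154643) = -154643/7 ≈ -22092.)
c*(-4 - 2) = -154643*(-4 - 2)/7 = -154643/7*(-6) = 927858/7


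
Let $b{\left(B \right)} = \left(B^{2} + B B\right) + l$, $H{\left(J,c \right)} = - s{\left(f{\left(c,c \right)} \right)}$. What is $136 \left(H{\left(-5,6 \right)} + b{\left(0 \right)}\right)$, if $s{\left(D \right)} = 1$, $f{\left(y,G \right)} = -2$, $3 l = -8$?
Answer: $- \frac{1496}{3} \approx -498.67$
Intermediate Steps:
$l = - \frac{8}{3}$ ($l = \frac{1}{3} \left(-8\right) = - \frac{8}{3} \approx -2.6667$)
$H{\left(J,c \right)} = -1$ ($H{\left(J,c \right)} = \left(-1\right) 1 = -1$)
$b{\left(B \right)} = - \frac{8}{3} + 2 B^{2}$ ($b{\left(B \right)} = \left(B^{2} + B B\right) - \frac{8}{3} = \left(B^{2} + B^{2}\right) - \frac{8}{3} = 2 B^{2} - \frac{8}{3} = - \frac{8}{3} + 2 B^{2}$)
$136 \left(H{\left(-5,6 \right)} + b{\left(0 \right)}\right) = 136 \left(-1 - \left(\frac{8}{3} - 2 \cdot 0^{2}\right)\right) = 136 \left(-1 + \left(- \frac{8}{3} + 2 \cdot 0\right)\right) = 136 \left(-1 + \left(- \frac{8}{3} + 0\right)\right) = 136 \left(-1 - \frac{8}{3}\right) = 136 \left(- \frac{11}{3}\right) = - \frac{1496}{3}$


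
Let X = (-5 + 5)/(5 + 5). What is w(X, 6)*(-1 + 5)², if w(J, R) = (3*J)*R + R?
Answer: 96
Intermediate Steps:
X = 0 (X = 0/10 = 0*(⅒) = 0)
w(J, R) = R + 3*J*R (w(J, R) = 3*J*R + R = R + 3*J*R)
w(X, 6)*(-1 + 5)² = (6*(1 + 3*0))*(-1 + 5)² = (6*(1 + 0))*4² = (6*1)*16 = 6*16 = 96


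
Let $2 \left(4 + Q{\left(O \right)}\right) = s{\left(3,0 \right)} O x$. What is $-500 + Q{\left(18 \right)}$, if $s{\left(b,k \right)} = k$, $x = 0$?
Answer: $-504$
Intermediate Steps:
$Q{\left(O \right)} = -4$ ($Q{\left(O \right)} = -4 + \frac{0 O 0}{2} = -4 + \frac{0 \cdot 0}{2} = -4 + \frac{1}{2} \cdot 0 = -4 + 0 = -4$)
$-500 + Q{\left(18 \right)} = -500 - 4 = -504$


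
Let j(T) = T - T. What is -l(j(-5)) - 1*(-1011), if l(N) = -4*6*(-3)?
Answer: 939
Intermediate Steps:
j(T) = 0
l(N) = 72 (l(N) = -24*(-3) = 72)
-l(j(-5)) - 1*(-1011) = -1*72 - 1*(-1011) = -72 + 1011 = 939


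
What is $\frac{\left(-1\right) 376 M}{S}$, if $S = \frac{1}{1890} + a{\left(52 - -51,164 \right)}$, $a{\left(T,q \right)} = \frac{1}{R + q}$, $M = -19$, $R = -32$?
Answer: $\frac{297047520}{337} \approx 8.8145 \cdot 10^{5}$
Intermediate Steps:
$a{\left(T,q \right)} = \frac{1}{-32 + q}$
$S = \frac{337}{41580}$ ($S = \frac{1}{1890} + \frac{1}{-32 + 164} = \frac{1}{1890} + \frac{1}{132} = \frac{337}{41580} \approx 0.0081049$)
$\frac{\left(-1\right) 376 M}{S} = \frac{\left(-1\right) 376 \left(-19\right)}{\frac{337}{41580}} = \left(-376\right) \left(-19\right) \frac{41580}{337} = 7144 \cdot \frac{41580}{337} = \frac{297047520}{337}$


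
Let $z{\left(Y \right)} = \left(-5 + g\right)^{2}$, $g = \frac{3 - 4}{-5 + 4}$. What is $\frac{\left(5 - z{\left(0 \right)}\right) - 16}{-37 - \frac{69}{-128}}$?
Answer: $\frac{3456}{4667} \approx 0.74052$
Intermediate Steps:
$g = 1$ ($g = - \frac{1}{-1} = \left(-1\right) \left(-1\right) = 1$)
$z{\left(Y \right)} = 16$ ($z{\left(Y \right)} = \left(-5 + 1\right)^{2} = \left(-4\right)^{2} = 16$)
$\frac{\left(5 - z{\left(0 \right)}\right) - 16}{-37 - \frac{69}{-128}} = \frac{\left(5 - 16\right) - 16}{-37 - \frac{69}{-128}} = \frac{\left(5 - 16\right) - 16}{-37 - - \frac{69}{128}} = \frac{-11 - 16}{-37 + \frac{69}{128}} = - \frac{27}{- \frac{4667}{128}} = \left(-27\right) \left(- \frac{128}{4667}\right) = \frac{3456}{4667}$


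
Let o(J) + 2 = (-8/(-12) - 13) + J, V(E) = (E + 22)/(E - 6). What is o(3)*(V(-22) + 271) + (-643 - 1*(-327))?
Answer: -10162/3 ≈ -3387.3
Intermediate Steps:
V(E) = (22 + E)/(-6 + E)
o(J) = -43/3 + J (o(J) = -2 + ((-8/(-12) - 13) + J) = -2 + ((-8*(-1/12) - 13) + J) = -2 + ((⅔ - 13) + J) = -2 + (-37/3 + J) = -43/3 + J)
o(3)*(V(-22) + 271) + (-643 - 1*(-327)) = (-43/3 + 3)*((22 - 22)/(-6 - 22) + 271) + (-643 - 1*(-327)) = -34*(0/(-28) + 271)/3 + (-643 + 327) = -34*(-1/28*0 + 271)/3 - 316 = -34*(0 + 271)/3 - 316 = -34/3*271 - 316 = -9214/3 - 316 = -10162/3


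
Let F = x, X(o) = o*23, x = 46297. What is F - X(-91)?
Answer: 48390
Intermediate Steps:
X(o) = 23*o
F = 46297
F - X(-91) = 46297 - 23*(-91) = 46297 - 1*(-2093) = 46297 + 2093 = 48390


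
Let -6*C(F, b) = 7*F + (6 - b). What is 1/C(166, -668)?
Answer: -1/306 ≈ -0.0032680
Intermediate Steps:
C(F, b) = -1 - 7*F/6 + b/6 (C(F, b) = -(7*F + (6 - b))/6 = -(6 - b + 7*F)/6 = -1 - 7*F/6 + b/6)
1/C(166, -668) = 1/(-1 - 7/6*166 + (1/6)*(-668)) = 1/(-1 - 581/3 - 334/3) = 1/(-306) = -1/306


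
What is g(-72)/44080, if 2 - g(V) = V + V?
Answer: 73/22040 ≈ 0.0033122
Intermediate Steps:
g(V) = 2 - 2*V (g(V) = 2 - (V + V) = 2 - 2*V)
g(-72)/44080 = (2 - 2*(-72))/44080 = (2 + 144)*(1/44080) = 146*(1/44080) = 73/22040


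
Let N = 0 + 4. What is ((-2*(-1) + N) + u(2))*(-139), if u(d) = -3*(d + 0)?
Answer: 0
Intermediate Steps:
N = 4
u(d) = -3*d
((-2*(-1) + N) + u(2))*(-139) = ((-2*(-1) + 4) - 3*2)*(-139) = ((2 + 4) - 6)*(-139) = (6 - 6)*(-139) = 0*(-139) = 0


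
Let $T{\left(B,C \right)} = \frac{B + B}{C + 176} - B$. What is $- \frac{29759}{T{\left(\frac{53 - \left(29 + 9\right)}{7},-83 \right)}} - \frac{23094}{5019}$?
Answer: $\frac{1542890647}{108745} \approx 14188.0$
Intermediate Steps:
$T{\left(B,C \right)} = - B + \frac{2 B}{176 + C}$ ($T{\left(B,C \right)} = \frac{2 B}{176 + C} - B = - B + \frac{2 B}{176 + C}$)
$- \frac{29759}{T{\left(\frac{53 - \left(29 + 9\right)}{7},-83 \right)}} - \frac{23094}{5019} = - \frac{29759}{\left(-1\right) \frac{53 - \left(29 + 9\right)}{7} \frac{1}{176 - 83} \left(174 - 83\right)} - \frac{23094}{5019} = - \frac{29759}{\left(-1\right) \left(53 - 38\right) \frac{1}{7} \cdot \frac{1}{93} \cdot 91} - \frac{7698}{1673} = - \frac{29759}{\left(-1\right) 15 \cdot \frac{1}{7} \cdot \frac{1}{93} \cdot 91} - \frac{7698}{1673} = - \frac{29759}{\left(-1\right) \frac{15}{7} \cdot \frac{1}{93} \cdot 91} - \frac{7698}{1673} = - \frac{29759}{- \frac{65}{31}} - \frac{7698}{1673} = \left(-29759\right) \left(- \frac{31}{65}\right) - \frac{7698}{1673} = \frac{922529}{65} - \frac{7698}{1673} = \frac{1542890647}{108745}$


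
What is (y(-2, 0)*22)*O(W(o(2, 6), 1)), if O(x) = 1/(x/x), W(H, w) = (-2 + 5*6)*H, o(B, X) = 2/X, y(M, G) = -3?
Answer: -66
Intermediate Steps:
W(H, w) = 28*H (W(H, w) = (-2 + 30)*H = 28*H)
O(x) = 1 (O(x) = 1/1 = 1)
(y(-2, 0)*22)*O(W(o(2, 6), 1)) = -3*22*1 = -66*1 = -66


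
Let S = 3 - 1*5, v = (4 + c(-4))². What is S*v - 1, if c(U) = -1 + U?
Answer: -3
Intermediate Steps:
v = 1 (v = (4 + (-1 - 4))² = (4 - 5)² = (-1)² = 1)
S = -2 (S = 3 - 5 = -2)
S*v - 1 = -2*1 - 1 = -2 - 1 = -3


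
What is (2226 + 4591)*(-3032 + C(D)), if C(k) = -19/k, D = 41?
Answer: -847564427/41 ≈ -2.0672e+7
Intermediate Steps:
(2226 + 4591)*(-3032 + C(D)) = (2226 + 4591)*(-3032 - 19/41) = 6817*(-3032 - 19*1/41) = 6817*(-3032 - 19/41) = 6817*(-124331/41) = -847564427/41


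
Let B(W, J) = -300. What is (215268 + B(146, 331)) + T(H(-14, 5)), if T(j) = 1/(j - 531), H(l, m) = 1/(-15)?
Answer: 1712435073/7966 ≈ 2.1497e+5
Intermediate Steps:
H(l, m) = -1/15
T(j) = 1/(-531 + j)
(215268 + B(146, 331)) + T(H(-14, 5)) = (215268 - 300) + 1/(-531 - 1/15) = 214968 + 1/(-7966/15) = 214968 - 15/7966 = 1712435073/7966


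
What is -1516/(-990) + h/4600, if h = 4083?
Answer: 1101577/455400 ≈ 2.4189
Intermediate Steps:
-1516/(-990) + h/4600 = -1516/(-990) + 4083/4600 = -1516*(-1/990) + 4083*(1/4600) = 758/495 + 4083/4600 = 1101577/455400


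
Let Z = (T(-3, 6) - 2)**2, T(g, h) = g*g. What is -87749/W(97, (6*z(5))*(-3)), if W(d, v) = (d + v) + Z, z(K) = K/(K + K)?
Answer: -87749/137 ≈ -640.50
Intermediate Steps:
z(K) = 1/2 (z(K) = K/((2*K)) = K*(1/(2*K)) = 1/2)
T(g, h) = g**2
Z = 49 (Z = ((-3)**2 - 2)**2 = (9 - 2)**2 = 7**2 = 49)
W(d, v) = 49 + d + v (W(d, v) = (d + v) + 49 = 49 + d + v)
-87749/W(97, (6*z(5))*(-3)) = -87749/(49 + 97 + (6*(1/2))*(-3)) = -87749/(49 + 97 + 3*(-3)) = -87749/(49 + 97 - 9) = -87749/137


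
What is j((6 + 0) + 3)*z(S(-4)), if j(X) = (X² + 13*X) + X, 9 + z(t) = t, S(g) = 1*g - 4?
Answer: -3519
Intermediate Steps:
S(g) = -4 + g (S(g) = g - 4 = -4 + g)
z(t) = -9 + t
j(X) = X² + 14*X
j((6 + 0) + 3)*z(S(-4)) = (((6 + 0) + 3)*(14 + ((6 + 0) + 3)))*(-9 + (-4 - 4)) = ((6 + 3)*(14 + (6 + 3)))*(-9 - 8) = (9*(14 + 9))*(-17) = (9*23)*(-17) = 207*(-17) = -3519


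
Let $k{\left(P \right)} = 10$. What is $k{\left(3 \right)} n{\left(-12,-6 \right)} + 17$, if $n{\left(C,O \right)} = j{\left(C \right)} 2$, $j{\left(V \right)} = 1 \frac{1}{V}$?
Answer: $\frac{46}{3} \approx 15.333$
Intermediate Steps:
$j{\left(V \right)} = \frac{1}{V}$
$n{\left(C,O \right)} = \frac{2}{C}$ ($n{\left(C,O \right)} = \frac{1}{C} 2 = \frac{2}{C}$)
$k{\left(3 \right)} n{\left(-12,-6 \right)} + 17 = 10 \frac{2}{-12} + 17 = 10 \cdot 2 \left(- \frac{1}{12}\right) + 17 = 10 \left(- \frac{1}{6}\right) + 17 = - \frac{5}{3} + 17 = \frac{46}{3}$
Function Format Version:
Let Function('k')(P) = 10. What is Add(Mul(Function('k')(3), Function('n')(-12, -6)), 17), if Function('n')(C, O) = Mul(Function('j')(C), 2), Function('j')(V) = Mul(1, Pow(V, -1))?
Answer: Rational(46, 3) ≈ 15.333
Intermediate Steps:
Function('j')(V) = Pow(V, -1)
Function('n')(C, O) = Mul(2, Pow(C, -1)) (Function('n')(C, O) = Mul(Pow(C, -1), 2) = Mul(2, Pow(C, -1)))
Add(Mul(Function('k')(3), Function('n')(-12, -6)), 17) = Add(Mul(10, Mul(2, Pow(-12, -1))), 17) = Add(Mul(10, Mul(2, Rational(-1, 12))), 17) = Add(Mul(10, Rational(-1, 6)), 17) = Add(Rational(-5, 3), 17) = Rational(46, 3)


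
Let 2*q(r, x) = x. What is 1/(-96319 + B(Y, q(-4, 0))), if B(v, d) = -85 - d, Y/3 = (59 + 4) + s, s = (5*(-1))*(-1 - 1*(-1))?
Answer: -1/96404 ≈ -1.0373e-5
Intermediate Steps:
q(r, x) = x/2
s = 0 (s = -5*(-1 + 1) = -5*0 = 0)
Y = 189 (Y = 3*((59 + 4) + 0) = 3*(63 + 0) = 3*63 = 189)
1/(-96319 + B(Y, q(-4, 0))) = 1/(-96319 + (-85 - 0/2)) = 1/(-96319 + (-85 - 1*0)) = 1/(-96319 + (-85 + 0)) = 1/(-96319 - 85) = 1/(-96404) = -1/96404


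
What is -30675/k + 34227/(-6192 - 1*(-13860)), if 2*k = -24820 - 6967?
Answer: 173156161/27082524 ≈ 6.3936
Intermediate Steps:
k = -31787/2 (k = (-24820 - 6967)/2 = (½)*(-31787) = -31787/2 ≈ -15894.)
-30675/k + 34227/(-6192 - 1*(-13860)) = -30675/(-31787/2) + 34227/(-6192 - 1*(-13860)) = -30675*(-2/31787) + 34227/(-6192 + 13860) = 61350/31787 + 34227/7668 = 61350/31787 + 34227*(1/7668) = 61350/31787 + 3803/852 = 173156161/27082524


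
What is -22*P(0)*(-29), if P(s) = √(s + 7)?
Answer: 638*√7 ≈ 1688.0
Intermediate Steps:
P(s) = √(7 + s)
-22*P(0)*(-29) = -22*√(7 + 0)*(-29) = -22*√7*(-29) = 638*√7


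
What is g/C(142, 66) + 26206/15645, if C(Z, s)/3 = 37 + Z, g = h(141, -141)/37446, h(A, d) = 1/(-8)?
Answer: 1405235737217/838926703440 ≈ 1.6750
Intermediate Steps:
h(A, d) = -⅛
g = -1/299568 (g = -⅛/37446 = -⅛*1/37446 = -1/299568 ≈ -3.3381e-6)
C(Z, s) = 111 + 3*Z (C(Z, s) = 3*(37 + Z) = 111 + 3*Z)
g/C(142, 66) + 26206/15645 = -1/(299568*(111 + 3*142)) + 26206/15645 = -1/(299568*(111 + 426)) + 26206*(1/15645) = -1/299568/537 + 26206/15645 = -1/299568*1/537 + 26206/15645 = -1/160868016 + 26206/15645 = 1405235737217/838926703440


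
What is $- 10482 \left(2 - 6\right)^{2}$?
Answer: $-167712$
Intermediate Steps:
$- 10482 \left(2 - 6\right)^{2} = - 10482 \left(-4\right)^{2} = \left(-10482\right) 16 = -167712$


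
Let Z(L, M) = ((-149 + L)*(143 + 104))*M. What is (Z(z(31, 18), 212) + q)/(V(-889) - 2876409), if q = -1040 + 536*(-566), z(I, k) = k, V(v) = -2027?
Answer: 1791025/719609 ≈ 2.4889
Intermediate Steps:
q = -304416 (q = -1040 - 303376 = -304416)
Z(L, M) = M*(-36803 + 247*L) (Z(L, M) = ((-149 + L)*247)*M = (-36803 + 247*L)*M = M*(-36803 + 247*L))
(Z(z(31, 18), 212) + q)/(V(-889) - 2876409) = (247*212*(-149 + 18) - 304416)/(-2027 - 2876409) = (247*212*(-131) - 304416)/(-2878436) = (-6859684 - 304416)*(-1/2878436) = -7164100*(-1/2878436) = 1791025/719609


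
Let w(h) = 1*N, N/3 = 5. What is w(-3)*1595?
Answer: 23925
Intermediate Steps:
N = 15 (N = 3*5 = 15)
w(h) = 15 (w(h) = 1*15 = 15)
w(-3)*1595 = 15*1595 = 23925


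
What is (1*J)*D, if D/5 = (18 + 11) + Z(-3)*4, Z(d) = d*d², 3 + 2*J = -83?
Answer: 16985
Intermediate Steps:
J = -43 (J = -3/2 + (½)*(-83) = -3/2 - 83/2 = -43)
Z(d) = d³
D = -395 (D = 5*((18 + 11) + (-3)³*4) = 5*(29 - 27*4) = 5*(29 - 108) = 5*(-79) = -395)
(1*J)*D = (1*(-43))*(-395) = -43*(-395) = 16985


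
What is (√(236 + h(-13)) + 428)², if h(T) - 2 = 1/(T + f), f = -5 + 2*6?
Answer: (2568 + √8562)²/36 ≈ 1.9662e+5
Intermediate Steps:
f = 7 (f = -5 + 12 = 7)
h(T) = 2 + 1/(7 + T) (h(T) = 2 + 1/(T + 7) = 2 + 1/(7 + T))
(√(236 + h(-13)) + 428)² = (√(236 + (15 + 2*(-13))/(7 - 13)) + 428)² = (√(236 + (15 - 26)/(-6)) + 428)² = (√(236 - ⅙*(-11)) + 428)² = (√(236 + 11/6) + 428)² = (√(1427/6) + 428)² = (√8562/6 + 428)² = (428 + √8562/6)²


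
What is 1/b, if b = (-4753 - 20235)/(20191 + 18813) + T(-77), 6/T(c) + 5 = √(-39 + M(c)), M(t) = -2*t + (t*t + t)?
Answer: -179550740572/112404390811 - 855738009*√663/112404390811 ≈ -1.7934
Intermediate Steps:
M(t) = t² - t (M(t) = -2*t + (t² + t) = -2*t + (t + t²) = t² - t)
T(c) = 6/(-5 + √(-39 + c*(-1 + c)))
b = -6247/9751 + 6/(-5 + 3*√663) (b = (-4753 - 20235)/(20191 + 18813) + 6/(-5 + √(-39 - 77*(-1 - 77))) = -24988/39004 + 6/(-5 + √(-39 - 77*(-78))) = -24988*1/39004 + 6/(-5 + √(-39 + 6006)) = -6247/9751 + 6/(-5 + √5967) = -6247/9751 + 6/(-5 + 3*√663) ≈ -0.55760)
1/b = 1/(-18413572/28970221 + 9*√663/2971)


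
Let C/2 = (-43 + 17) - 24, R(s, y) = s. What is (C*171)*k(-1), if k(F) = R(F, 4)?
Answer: 17100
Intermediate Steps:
k(F) = F
C = -100 (C = 2*((-43 + 17) - 24) = 2*(-26 - 24) = 2*(-50) = -100)
(C*171)*k(-1) = -100*171*(-1) = -17100*(-1) = 17100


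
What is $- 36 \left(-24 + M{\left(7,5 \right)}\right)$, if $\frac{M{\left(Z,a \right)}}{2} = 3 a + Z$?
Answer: $-720$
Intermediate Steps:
$M{\left(Z,a \right)} = 2 Z + 6 a$ ($M{\left(Z,a \right)} = 2 \left(3 a + Z\right) = 2 \left(Z + 3 a\right) = 2 Z + 6 a$)
$- 36 \left(-24 + M{\left(7,5 \right)}\right) = - 36 \left(-24 + \left(2 \cdot 7 + 6 \cdot 5\right)\right) = - 36 \left(-24 + \left(14 + 30\right)\right) = - 36 \left(-24 + 44\right) = \left(-36\right) 20 = -720$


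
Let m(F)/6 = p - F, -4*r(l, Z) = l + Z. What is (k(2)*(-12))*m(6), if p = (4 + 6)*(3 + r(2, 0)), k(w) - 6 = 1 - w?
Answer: -6840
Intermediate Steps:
r(l, Z) = -Z/4 - l/4 (r(l, Z) = -(l + Z)/4 = -(Z + l)/4 = -Z/4 - l/4)
k(w) = 7 - w (k(w) = 6 + (1 - w) = 7 - w)
p = 25 (p = (4 + 6)*(3 + (-¼*0 - ¼*2)) = 10*(3 + (0 - ½)) = 10*(3 - ½) = 10*(5/2) = 25)
m(F) = 150 - 6*F (m(F) = 6*(25 - F) = 150 - 6*F)
(k(2)*(-12))*m(6) = ((7 - 1*2)*(-12))*(150 - 6*6) = ((7 - 2)*(-12))*(150 - 36) = (5*(-12))*114 = -60*114 = -6840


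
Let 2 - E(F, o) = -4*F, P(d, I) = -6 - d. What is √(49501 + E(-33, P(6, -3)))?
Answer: √49371 ≈ 222.20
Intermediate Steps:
E(F, o) = 2 + 4*F (E(F, o) = 2 - (-4)*F = 2 + 4*F)
√(49501 + E(-33, P(6, -3))) = √(49501 + (2 + 4*(-33))) = √(49501 + (2 - 132)) = √(49501 - 130) = √49371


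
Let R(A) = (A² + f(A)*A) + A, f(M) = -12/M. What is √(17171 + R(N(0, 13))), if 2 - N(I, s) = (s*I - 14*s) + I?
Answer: √51199 ≈ 226.27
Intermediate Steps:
N(I, s) = 2 - I + 14*s - I*s (N(I, s) = 2 - ((s*I - 14*s) + I) = 2 - ((I*s - 14*s) + I) = 2 - ((-14*s + I*s) + I) = 2 - (I - 14*s + I*s) = 2 + (-I + 14*s - I*s) = 2 - I + 14*s - I*s)
R(A) = -12 + A + A² (R(A) = (A² + (-12/A)*A) + A = (A² - 12) + A = (-12 + A²) + A = -12 + A + A²)
√(17171 + R(N(0, 13))) = √(17171 + (-12 + (2 - 1*0 + 14*13 - 1*0*13)*(1 + (2 - 1*0 + 14*13 - 1*0*13)))) = √(17171 + (-12 + (2 + 0 + 182 + 0)*(1 + (2 + 0 + 182 + 0)))) = √(17171 + (-12 + 184*(1 + 184))) = √(17171 + (-12 + 184*185)) = √(17171 + (-12 + 34040)) = √(17171 + 34028) = √51199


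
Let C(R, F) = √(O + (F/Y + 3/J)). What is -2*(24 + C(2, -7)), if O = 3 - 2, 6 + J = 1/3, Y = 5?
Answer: -48 - 2*I*√6715/85 ≈ -48.0 - 1.9281*I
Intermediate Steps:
J = -17/3 (J = -6 + 1/3 = -6 + ⅓ = -17/3 ≈ -5.6667)
O = 1
C(R, F) = √(8/17 + F/5) (C(R, F) = √(1 + (F/5 + 3/(-17/3))) = √(1 + (F*(⅕) + 3*(-3/17))) = √(1 + (F/5 - 9/17)) = √(1 + (-9/17 + F/5)) = √(8/17 + F/5))
-2*(24 + C(2, -7)) = -2*(24 + √(3400 + 1445*(-7))/85) = -2*(24 + √(3400 - 10115)/85) = -2*(24 + √(-6715)/85) = -2*(24 + (I*√6715)/85) = -2*(24 + I*√6715/85) = -48 - 2*I*√6715/85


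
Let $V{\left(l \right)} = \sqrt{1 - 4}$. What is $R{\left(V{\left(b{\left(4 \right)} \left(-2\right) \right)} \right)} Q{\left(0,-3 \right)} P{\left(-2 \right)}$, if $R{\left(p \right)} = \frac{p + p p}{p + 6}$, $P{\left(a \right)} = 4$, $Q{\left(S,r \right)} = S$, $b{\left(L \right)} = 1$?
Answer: $0$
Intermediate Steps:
$V{\left(l \right)} = i \sqrt{3}$ ($V{\left(l \right)} = \sqrt{-3} = i \sqrt{3}$)
$R{\left(p \right)} = \frac{p + p^{2}}{6 + p}$
$R{\left(V{\left(b{\left(4 \right)} \left(-2\right) \right)} \right)} Q{\left(0,-3 \right)} P{\left(-2 \right)} = \frac{i \sqrt{3} \left(1 + i \sqrt{3}\right)}{6 + i \sqrt{3}} \cdot 0 \cdot 4 = 0 \cdot 4 = 0$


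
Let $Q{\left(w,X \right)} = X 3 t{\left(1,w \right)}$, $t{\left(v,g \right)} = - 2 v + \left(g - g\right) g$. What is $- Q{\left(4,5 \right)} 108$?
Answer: $3240$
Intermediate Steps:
$t{\left(v,g \right)} = - 2 v$ ($t{\left(v,g \right)} = - 2 v + 0 g = - 2 v + 0 = - 2 v$)
$Q{\left(w,X \right)} = - 6 X$ ($Q{\left(w,X \right)} = X 3 \left(\left(-2\right) 1\right) = 3 X \left(-2\right) = - 6 X$)
$- Q{\left(4,5 \right)} 108 = - \left(-6\right) 5 \cdot 108 = \left(-1\right) \left(-30\right) 108 = 30 \cdot 108 = 3240$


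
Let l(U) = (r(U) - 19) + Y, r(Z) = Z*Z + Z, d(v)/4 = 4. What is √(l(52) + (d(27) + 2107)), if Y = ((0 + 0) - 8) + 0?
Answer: 2*√1213 ≈ 69.656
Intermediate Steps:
d(v) = 16 (d(v) = 4*4 = 16)
r(Z) = Z + Z² (r(Z) = Z² + Z = Z + Z²)
Y = -8 (Y = (0 - 8) + 0 = -8 + 0 = -8)
l(U) = -27 + U*(1 + U) (l(U) = (U*(1 + U) - 19) - 8 = (-19 + U*(1 + U)) - 8 = -27 + U*(1 + U))
√(l(52) + (d(27) + 2107)) = √((-27 + 52*(1 + 52)) + (16 + 2107)) = √((-27 + 52*53) + 2123) = √((-27 + 2756) + 2123) = √(2729 + 2123) = √4852 = 2*√1213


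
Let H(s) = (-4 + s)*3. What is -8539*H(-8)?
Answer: 307404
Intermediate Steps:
H(s) = -12 + 3*s
-8539*H(-8) = -8539*(-12 + 3*(-8)) = -8539*(-12 - 24) = -8539*(-36) = 307404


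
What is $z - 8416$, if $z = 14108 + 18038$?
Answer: $23730$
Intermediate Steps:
$z = 32146$
$z - 8416 = 32146 - 8416 = 23730$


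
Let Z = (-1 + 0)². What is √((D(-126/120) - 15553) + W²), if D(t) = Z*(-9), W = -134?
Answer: 3*√266 ≈ 48.929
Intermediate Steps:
Z = 1 (Z = (-1)² = 1)
D(t) = -9 (D(t) = 1*(-9) = -9)
√((D(-126/120) - 15553) + W²) = √((-9 - 15553) + (-134)²) = √(-15562 + 17956) = √2394 = 3*√266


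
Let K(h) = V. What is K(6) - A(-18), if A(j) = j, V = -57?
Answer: -39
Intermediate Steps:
K(h) = -57
K(6) - A(-18) = -57 - 1*(-18) = -57 + 18 = -39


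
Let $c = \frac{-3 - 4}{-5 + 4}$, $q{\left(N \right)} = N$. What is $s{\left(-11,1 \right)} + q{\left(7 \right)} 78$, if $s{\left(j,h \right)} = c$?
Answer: $553$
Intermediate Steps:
$c = 7$ ($c = - \frac{7}{-1} = \left(-7\right) \left(-1\right) = 7$)
$s{\left(j,h \right)} = 7$
$s{\left(-11,1 \right)} + q{\left(7 \right)} 78 = 7 + 7 \cdot 78 = 7 + 546 = 553$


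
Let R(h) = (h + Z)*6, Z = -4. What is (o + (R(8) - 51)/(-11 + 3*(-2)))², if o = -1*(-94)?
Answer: 2640625/289 ≈ 9137.1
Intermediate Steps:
R(h) = -24 + 6*h (R(h) = (h - 4)*6 = (-4 + h)*6 = -24 + 6*h)
o = 94
(o + (R(8) - 51)/(-11 + 3*(-2)))² = (94 + ((-24 + 6*8) - 51)/(-11 + 3*(-2)))² = (94 + ((-24 + 48) - 51)/(-11 - 6))² = (94 + (24 - 51)/(-17))² = (94 - 27*(-1/17))² = (94 + 27/17)² = (1625/17)² = 2640625/289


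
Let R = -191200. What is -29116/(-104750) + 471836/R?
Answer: -219289209/100141000 ≈ -2.1898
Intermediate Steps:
-29116/(-104750) + 471836/R = -29116/(-104750) + 471836/(-191200) = -29116*(-1/104750) + 471836*(-1/191200) = 14558/52375 - 117959/47800 = -219289209/100141000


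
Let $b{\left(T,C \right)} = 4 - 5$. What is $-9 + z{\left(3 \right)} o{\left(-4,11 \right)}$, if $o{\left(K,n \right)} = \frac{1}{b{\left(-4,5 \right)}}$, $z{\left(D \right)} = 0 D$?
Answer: $-9$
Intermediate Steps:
$b{\left(T,C \right)} = -1$ ($b{\left(T,C \right)} = 4 - 5 = -1$)
$z{\left(D \right)} = 0$
$o{\left(K,n \right)} = -1$ ($o{\left(K,n \right)} = \frac{1}{-1} = -1$)
$-9 + z{\left(3 \right)} o{\left(-4,11 \right)} = -9 + 0 \left(-1\right) = -9 + 0 = -9$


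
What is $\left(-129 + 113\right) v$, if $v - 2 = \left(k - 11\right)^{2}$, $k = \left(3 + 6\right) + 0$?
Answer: $-96$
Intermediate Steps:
$k = 9$ ($k = 9 + 0 = 9$)
$v = 6$ ($v = 2 + \left(9 - 11\right)^{2} = 2 + \left(-2\right)^{2} = 2 + 4 = 6$)
$\left(-129 + 113\right) v = \left(-129 + 113\right) 6 = \left(-16\right) 6 = -96$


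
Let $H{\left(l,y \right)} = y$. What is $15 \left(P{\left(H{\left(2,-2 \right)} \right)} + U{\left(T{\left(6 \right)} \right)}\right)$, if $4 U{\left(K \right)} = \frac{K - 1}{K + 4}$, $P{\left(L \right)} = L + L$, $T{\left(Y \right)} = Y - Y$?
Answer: $- \frac{975}{16} \approx -60.938$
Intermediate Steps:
$T{\left(Y \right)} = 0$
$P{\left(L \right)} = 2 L$
$U{\left(K \right)} = \frac{-1 + K}{4 \left(4 + K\right)}$ ($U{\left(K \right)} = \frac{\left(K - 1\right) \frac{1}{K + 4}}{4} = \frac{\left(-1 + K\right) \frac{1}{4 + K}}{4} = \frac{\frac{1}{4 + K} \left(-1 + K\right)}{4} = \frac{-1 + K}{4 \left(4 + K\right)}$)
$15 \left(P{\left(H{\left(2,-2 \right)} \right)} + U{\left(T{\left(6 \right)} \right)}\right) = 15 \left(2 \left(-2\right) + \frac{-1 + 0}{4 \left(4 + 0\right)}\right) = 15 \left(-4 + \frac{1}{4} \cdot \frac{1}{4} \left(-1\right)\right) = 15 \left(-4 - \frac{1}{16}\right) = 15 \left(- \frac{65}{16}\right) = - \frac{975}{16}$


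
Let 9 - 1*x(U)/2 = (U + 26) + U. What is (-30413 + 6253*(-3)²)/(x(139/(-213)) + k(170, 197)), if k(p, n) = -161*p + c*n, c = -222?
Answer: -2754516/7575919 ≈ -0.36359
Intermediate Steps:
k(p, n) = -222*n - 161*p (k(p, n) = -161*p - 222*n = -222*n - 161*p)
x(U) = -34 - 4*U (x(U) = 18 - 2*((U + 26) + U) = 18 - 2*((26 + U) + U) = 18 - 2*(26 + 2*U) = 18 + (-52 - 4*U) = -34 - 4*U)
(-30413 + 6253*(-3)²)/(x(139/(-213)) + k(170, 197)) = (-30413 + 6253*(-3)²)/((-34 - 556/(-213)) + (-222*197 - 161*170)) = (-30413 + 6253*9)/((-34 - 556*(-1)/213) + (-43734 - 27370)) = (-30413 + 56277)/((-34 - 4*(-139/213)) - 71104) = 25864/((-34 + 556/213) - 71104) = 25864/(-6686/213 - 71104) = 25864/(-15151838/213) = 25864*(-213/15151838) = -2754516/7575919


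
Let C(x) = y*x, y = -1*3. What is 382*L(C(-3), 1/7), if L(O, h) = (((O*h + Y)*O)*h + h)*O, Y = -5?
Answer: -780426/49 ≈ -15927.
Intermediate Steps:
y = -3
C(x) = -3*x
L(O, h) = O*(h + O*h*(-5 + O*h)) (L(O, h) = (((O*h - 5)*O)*h + h)*O = (((-5 + O*h)*O)*h + h)*O = ((O*(-5 + O*h))*h + h)*O = (O*h*(-5 + O*h) + h)*O = (h + O*h*(-5 + O*h))*O = O*(h + O*h*(-5 + O*h)))
382*L(C(-3), 1/7) = 382*(-3*(-3)*(1 - (-15)*(-3) + (-3*(-3))**2/7)/7) = 382*(9*(1/7)*(1 - 5*9 + (1/7)*9**2)) = 382*(9*(1/7)*(1 - 45 + (1/7)*81)) = 382*(9*(1/7)*(1 - 45 + 81/7)) = 382*(9*(1/7)*(-227/7)) = 382*(-2043/49) = -780426/49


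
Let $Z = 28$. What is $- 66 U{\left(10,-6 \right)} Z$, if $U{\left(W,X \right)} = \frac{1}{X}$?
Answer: $308$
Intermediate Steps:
$- 66 U{\left(10,-6 \right)} Z = - \frac{66}{-6} \cdot 28 = \left(-66\right) \left(- \frac{1}{6}\right) 28 = 11 \cdot 28 = 308$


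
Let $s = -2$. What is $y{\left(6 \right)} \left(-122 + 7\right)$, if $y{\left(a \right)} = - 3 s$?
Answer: $-690$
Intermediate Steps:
$y{\left(a \right)} = 6$ ($y{\left(a \right)} = \left(-3\right) \left(-2\right) = 6$)
$y{\left(6 \right)} \left(-122 + 7\right) = 6 \left(-122 + 7\right) = 6 \left(-115\right) = -690$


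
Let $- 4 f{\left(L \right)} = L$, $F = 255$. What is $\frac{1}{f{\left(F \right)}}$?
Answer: $- \frac{4}{255} \approx -0.015686$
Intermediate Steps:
$f{\left(L \right)} = - \frac{L}{4}$
$\frac{1}{f{\left(F \right)}} = \frac{1}{\left(- \frac{1}{4}\right) 255} = \frac{1}{- \frac{255}{4}} = - \frac{4}{255}$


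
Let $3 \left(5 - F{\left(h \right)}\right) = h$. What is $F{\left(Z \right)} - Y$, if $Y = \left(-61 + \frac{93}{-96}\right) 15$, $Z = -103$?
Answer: $\frac{93011}{96} \approx 968.86$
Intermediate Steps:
$Y = - \frac{29745}{32}$ ($Y = \left(-61 + 93 \left(- \frac{1}{96}\right)\right) 15 = \left(-61 - \frac{31}{32}\right) 15 = \left(- \frac{1983}{32}\right) 15 = - \frac{29745}{32} \approx -929.53$)
$F{\left(h \right)} = 5 - \frac{h}{3}$
$F{\left(Z \right)} - Y = \left(5 - - \frac{103}{3}\right) - - \frac{29745}{32} = \left(5 + \frac{103}{3}\right) + \frac{29745}{32} = \frac{118}{3} + \frac{29745}{32} = \frac{93011}{96}$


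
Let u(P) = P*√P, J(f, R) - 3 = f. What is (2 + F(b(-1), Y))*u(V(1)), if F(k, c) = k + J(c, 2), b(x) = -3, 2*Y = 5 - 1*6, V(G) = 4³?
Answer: 768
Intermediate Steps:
V(G) = 64
Y = -½ (Y = (5 - 1*6)/2 = (5 - 6)/2 = (½)*(-1) = -½ ≈ -0.50000)
J(f, R) = 3 + f
F(k, c) = 3 + c + k (F(k, c) = k + (3 + c) = 3 + c + k)
u(P) = P^(3/2)
(2 + F(b(-1), Y))*u(V(1)) = (2 + (3 - ½ - 3))*64^(3/2) = (2 - ½)*512 = (3/2)*512 = 768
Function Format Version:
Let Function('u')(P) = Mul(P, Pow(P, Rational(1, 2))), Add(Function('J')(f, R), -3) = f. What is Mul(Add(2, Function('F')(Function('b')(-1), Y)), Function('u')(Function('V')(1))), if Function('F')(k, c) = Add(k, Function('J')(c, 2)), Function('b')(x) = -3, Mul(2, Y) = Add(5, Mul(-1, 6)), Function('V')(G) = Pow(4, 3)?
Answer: 768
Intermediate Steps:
Function('V')(G) = 64
Y = Rational(-1, 2) (Y = Mul(Rational(1, 2), Add(5, Mul(-1, 6))) = Mul(Rational(1, 2), Add(5, -6)) = Mul(Rational(1, 2), -1) = Rational(-1, 2) ≈ -0.50000)
Function('J')(f, R) = Add(3, f)
Function('F')(k, c) = Add(3, c, k) (Function('F')(k, c) = Add(k, Add(3, c)) = Add(3, c, k))
Function('u')(P) = Pow(P, Rational(3, 2))
Mul(Add(2, Function('F')(Function('b')(-1), Y)), Function('u')(Function('V')(1))) = Mul(Add(2, Add(3, Rational(-1, 2), -3)), Pow(64, Rational(3, 2))) = Mul(Add(2, Rational(-1, 2)), 512) = Mul(Rational(3, 2), 512) = 768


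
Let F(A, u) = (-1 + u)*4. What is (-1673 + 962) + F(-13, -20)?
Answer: -795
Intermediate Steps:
F(A, u) = -4 + 4*u
(-1673 + 962) + F(-13, -20) = (-1673 + 962) + (-4 + 4*(-20)) = -711 + (-4 - 80) = -711 - 84 = -795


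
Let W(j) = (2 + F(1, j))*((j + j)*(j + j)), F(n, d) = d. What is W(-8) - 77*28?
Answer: -3692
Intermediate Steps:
W(j) = 4*j²*(2 + j) (W(j) = (2 + j)*((j + j)*(j + j)) = (2 + j)*((2*j)*(2*j)) = (2 + j)*(4*j²) = 4*j²*(2 + j))
W(-8) - 77*28 = 4*(-8)²*(2 - 8) - 77*28 = 4*64*(-6) - 2156 = -1536 - 2156 = -3692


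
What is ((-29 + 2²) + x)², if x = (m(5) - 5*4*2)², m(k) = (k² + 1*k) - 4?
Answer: 29241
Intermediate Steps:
m(k) = -4 + k + k² (m(k) = (k² + k) - 4 = (k + k²) - 4 = -4 + k + k²)
x = 196 (x = ((-4 + 5 + 5²) - 5*4*2)² = ((-4 + 5 + 25) - 20*2)² = (26 - 40)² = (-14)² = 196)
((-29 + 2²) + x)² = ((-29 + 2²) + 196)² = ((-29 + 4) + 196)² = (-25 + 196)² = 171² = 29241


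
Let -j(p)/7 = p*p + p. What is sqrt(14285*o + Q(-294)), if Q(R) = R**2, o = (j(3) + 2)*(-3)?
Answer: sqrt(3600546) ≈ 1897.5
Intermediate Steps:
j(p) = -7*p - 7*p**2 (j(p) = -7*(p*p + p) = -7*(p**2 + p) = -7*(p + p**2) = -7*p - 7*p**2)
o = 246 (o = (-7*3*(1 + 3) + 2)*(-3) = (-7*3*4 + 2)*(-3) = (-84 + 2)*(-3) = -82*(-3) = 246)
sqrt(14285*o + Q(-294)) = sqrt(14285*246 + (-294)**2) = sqrt(3514110 + 86436) = sqrt(3600546)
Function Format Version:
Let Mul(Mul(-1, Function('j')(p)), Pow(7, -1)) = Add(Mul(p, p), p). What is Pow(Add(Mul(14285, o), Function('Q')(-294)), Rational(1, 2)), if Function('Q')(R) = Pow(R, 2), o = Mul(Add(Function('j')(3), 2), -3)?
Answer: Pow(3600546, Rational(1, 2)) ≈ 1897.5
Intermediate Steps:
Function('j')(p) = Add(Mul(-7, p), Mul(-7, Pow(p, 2))) (Function('j')(p) = Mul(-7, Add(Mul(p, p), p)) = Mul(-7, Add(Pow(p, 2), p)) = Mul(-7, Add(p, Pow(p, 2))) = Add(Mul(-7, p), Mul(-7, Pow(p, 2))))
o = 246 (o = Mul(Add(Mul(-7, 3, Add(1, 3)), 2), -3) = Mul(Add(Mul(-7, 3, 4), 2), -3) = Mul(Add(-84, 2), -3) = Mul(-82, -3) = 246)
Pow(Add(Mul(14285, o), Function('Q')(-294)), Rational(1, 2)) = Pow(Add(Mul(14285, 246), Pow(-294, 2)), Rational(1, 2)) = Pow(Add(3514110, 86436), Rational(1, 2)) = Pow(3600546, Rational(1, 2))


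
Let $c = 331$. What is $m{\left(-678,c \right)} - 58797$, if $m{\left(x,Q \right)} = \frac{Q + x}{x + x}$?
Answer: $- \frac{79728385}{1356} \approx -58797.0$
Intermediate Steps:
$m{\left(x,Q \right)} = \frac{Q + x}{2 x}$
$m{\left(-678,c \right)} - 58797 = \frac{331 - 678}{2 \left(-678\right)} - 58797 = \frac{1}{2} \left(- \frac{1}{678}\right) \left(-347\right) - 58797 = \frac{347}{1356} - 58797 = - \frac{79728385}{1356}$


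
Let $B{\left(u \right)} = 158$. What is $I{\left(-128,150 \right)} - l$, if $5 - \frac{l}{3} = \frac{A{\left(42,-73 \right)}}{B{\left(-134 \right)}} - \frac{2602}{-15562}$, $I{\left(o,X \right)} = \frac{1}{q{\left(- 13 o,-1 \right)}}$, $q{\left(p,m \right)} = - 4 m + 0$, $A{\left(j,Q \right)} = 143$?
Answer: $- \frac{28357795}{2458796} \approx -11.533$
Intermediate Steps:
$q{\left(p,m \right)} = - 4 m$
$I{\left(o,X \right)} = \frac{1}{4}$ ($I{\left(o,X \right)} = \frac{1}{\left(-4\right) \left(-1\right)} = \frac{1}{4}$)
$l = \frac{14486247}{1229398}$ ($l = 15 - 3 \left(\frac{143}{158} - \frac{2602}{-15562}\right) = 15 - 3 \left(143 \cdot \frac{1}{158} - - \frac{1301}{7781}\right) = 15 - 3 \left(\frac{143}{158} + \frac{1301}{7781}\right) = 15 - \frac{3954723}{1229398} = \frac{14486247}{1229398} \approx 11.783$)
$I{\left(-128,150 \right)} - l = \frac{1}{4} - \frac{14486247}{1229398} = - \frac{28357795}{2458796}$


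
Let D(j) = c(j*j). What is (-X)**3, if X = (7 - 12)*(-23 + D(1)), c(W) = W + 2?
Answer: -1000000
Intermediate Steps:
c(W) = 2 + W
D(j) = 2 + j**2 (D(j) = 2 + j*j = 2 + j**2)
X = 100 (X = (7 - 12)*(-23 + (2 + 1**2)) = -5*(-23 + (2 + 1)) = -5*(-23 + 3) = -5*(-20) = 100)
(-X)**3 = (-1*100)**3 = (-100)**3 = -1000000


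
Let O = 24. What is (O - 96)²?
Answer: 5184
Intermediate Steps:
(O - 96)² = (24 - 96)² = (-72)² = 5184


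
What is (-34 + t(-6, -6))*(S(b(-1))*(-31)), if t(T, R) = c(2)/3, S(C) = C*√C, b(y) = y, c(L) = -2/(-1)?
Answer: -3100*I/3 ≈ -1033.3*I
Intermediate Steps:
c(L) = 2 (c(L) = -2*(-1) = 2)
S(C) = C^(3/2)
t(T, R) = ⅔ (t(T, R) = 2/3 = 2*(⅓) = ⅔)
(-34 + t(-6, -6))*(S(b(-1))*(-31)) = (-34 + ⅔)*((-1)^(3/2)*(-31)) = -100*(-I)*(-31)/3 = -3100*I/3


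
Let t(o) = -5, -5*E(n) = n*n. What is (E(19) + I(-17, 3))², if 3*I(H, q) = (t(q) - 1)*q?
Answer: 152881/25 ≈ 6115.2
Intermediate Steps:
E(n) = -n²/5 (E(n) = -n*n/5 = -n²/5)
I(H, q) = -2*q (I(H, q) = ((-5 - 1)*q)/3 = (-6*q)/3 = -2*q)
(E(19) + I(-17, 3))² = (-⅕*19² - 2*3)² = (-⅕*361 - 6)² = (-361/5 - 6)² = (-391/5)² = 152881/25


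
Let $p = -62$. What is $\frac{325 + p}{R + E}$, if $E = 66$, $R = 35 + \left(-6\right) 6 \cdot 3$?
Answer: $- \frac{263}{7} \approx -37.571$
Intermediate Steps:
$R = -73$ ($R = 35 - 108 = -73$)
$\frac{325 + p}{R + E} = \frac{325 - 62}{-73 + 66} = \frac{263}{-7} = 263 \left(- \frac{1}{7}\right) = - \frac{263}{7}$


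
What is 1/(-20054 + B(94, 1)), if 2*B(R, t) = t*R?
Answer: -1/20007 ≈ -4.9983e-5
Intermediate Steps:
B(R, t) = R*t/2 (B(R, t) = (t*R)/2 = (R*t)/2 = R*t/2)
1/(-20054 + B(94, 1)) = 1/(-20054 + (½)*94*1) = 1/(-20054 + 47) = 1/(-20007) = -1/20007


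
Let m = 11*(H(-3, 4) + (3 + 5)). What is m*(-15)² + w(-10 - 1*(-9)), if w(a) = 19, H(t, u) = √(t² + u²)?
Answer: 32194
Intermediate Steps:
m = 143 (m = 11*(√((-3)² + 4²) + (3 + 5)) = 11*(√(9 + 16) + 8) = 11*(√25 + 8) = 11*(5 + 8) = 11*13 = 143)
m*(-15)² + w(-10 - 1*(-9)) = 143*(-15)² + 19 = 143*225 + 19 = 32175 + 19 = 32194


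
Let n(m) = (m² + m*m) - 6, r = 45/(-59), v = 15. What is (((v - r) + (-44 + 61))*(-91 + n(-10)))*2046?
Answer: 407356554/59 ≈ 6.9044e+6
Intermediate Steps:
r = -45/59 (r = 45*(-1/59) = -45/59 ≈ -0.76271)
n(m) = -6 + 2*m² (n(m) = (m² + m²) - 6 = 2*m² - 6 = -6 + 2*m²)
(((v - r) + (-44 + 61))*(-91 + n(-10)))*2046 = (((15 - 1*(-45/59)) + (-44 + 61))*(-91 + (-6 + 2*(-10)²)))*2046 = (((15 + 45/59) + 17)*(-91 + (-6 + 2*100)))*2046 = ((930/59 + 17)*(-91 + (-6 + 200)))*2046 = (1933*(-91 + 194)/59)*2046 = ((1933/59)*103)*2046 = (199099/59)*2046 = 407356554/59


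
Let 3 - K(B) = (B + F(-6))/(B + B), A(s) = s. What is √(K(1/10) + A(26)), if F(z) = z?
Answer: 3*√26/2 ≈ 7.6485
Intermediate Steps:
K(B) = 3 - (-6 + B)/(2*B) (K(B) = 3 - (B - 6)/(B + B) = 3 - (-6 + B)/(2*B))
√(K(1/10) + A(26)) = √((5/2 + 3/(1/10)) + 26) = √((5/2 + 3/(⅒)) + 26) = √((5/2 + 3*10) + 26) = √((5/2 + 30) + 26) = √(65/2 + 26) = √(117/2) = 3*√26/2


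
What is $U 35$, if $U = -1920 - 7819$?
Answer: $-340865$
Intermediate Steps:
$U = -9739$
$U 35 = \left(-9739\right) 35 = -340865$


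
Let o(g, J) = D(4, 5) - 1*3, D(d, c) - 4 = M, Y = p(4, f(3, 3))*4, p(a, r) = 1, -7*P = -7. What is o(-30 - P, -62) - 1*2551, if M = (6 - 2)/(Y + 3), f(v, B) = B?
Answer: -17846/7 ≈ -2549.4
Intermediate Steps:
P = 1 (P = -1/7*(-7) = 1)
Y = 4 (Y = 1*4 = 4)
M = 4/7 (M = (6 - 2)/(4 + 3) = 4/7 ≈ 0.57143)
D(d, c) = 32/7 (D(d, c) = 4 + 4/7 = 32/7)
o(g, J) = 11/7 (o(g, J) = 32/7 - 1*3 = 32/7 - 3 = 11/7)
o(-30 - P, -62) - 1*2551 = 11/7 - 1*2551 = 11/7 - 2551 = -17846/7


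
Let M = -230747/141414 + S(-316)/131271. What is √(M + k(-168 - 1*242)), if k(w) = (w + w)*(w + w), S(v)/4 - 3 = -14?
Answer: √218835765215338006398/18040386 ≈ 820.00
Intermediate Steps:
S(v) = -44 (S(v) = 12 + 4*(-14) = 12 - 56 = -44)
k(w) = 4*w² (k(w) = (2*w)*(2*w) = 4*w²)
M = -206099399/126282702 (M = -230747/141414 - 44/131271 = -206099399/126282702 ≈ -1.6320)
√(M + k(-168 - 1*242)) = √(-206099399/126282702 + 4*(-168 - 1*242)²) = √(-206099399/126282702 + 4*(-168 - 242)²) = √(-206099399/126282702 + 4*(-410)²) = √(-206099399/126282702 + 4*168100) = √(-206099399/126282702 + 672400) = √(84912282725401/126282702) = √218835765215338006398/18040386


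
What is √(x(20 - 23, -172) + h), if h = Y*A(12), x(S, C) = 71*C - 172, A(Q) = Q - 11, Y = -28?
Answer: 2*I*√3103 ≈ 111.41*I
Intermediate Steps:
A(Q) = -11 + Q
x(S, C) = -172 + 71*C
h = -28 (h = -28*(-11 + 12) = -28*1 = -28)
√(x(20 - 23, -172) + h) = √((-172 + 71*(-172)) - 28) = √((-172 - 12212) - 28) = √(-12384 - 28) = √(-12412) = 2*I*√3103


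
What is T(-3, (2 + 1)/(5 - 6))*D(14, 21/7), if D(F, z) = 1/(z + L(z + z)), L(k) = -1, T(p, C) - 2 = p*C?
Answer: 11/2 ≈ 5.5000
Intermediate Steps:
T(p, C) = 2 + C*p (T(p, C) = 2 + p*C = 2 + C*p)
D(F, z) = 1/(-1 + z) (D(F, z) = 1/(z - 1) = 1/(-1 + z))
T(-3, (2 + 1)/(5 - 6))*D(14, 21/7) = (2 + ((2 + 1)/(5 - 6))*(-3))/(-1 + 21/7) = (2 + (3/(-1))*(-3))/(-1 + 21*(⅐)) = (2 + (3*(-1))*(-3))/(-1 + 3) = (2 - 3*(-3))/2 = (2 + 9)*(½) = 11*(½) = 11/2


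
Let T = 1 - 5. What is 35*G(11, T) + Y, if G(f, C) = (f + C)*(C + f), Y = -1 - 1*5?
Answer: 1709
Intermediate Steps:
Y = -6 (Y = -1 - 5 = -6)
T = -4
G(f, C) = (C + f)² (G(f, C) = (C + f)*(C + f) = (C + f)²)
35*G(11, T) + Y = 35*(-4 + 11)² - 6 = 35*7² - 6 = 35*49 - 6 = 1715 - 6 = 1709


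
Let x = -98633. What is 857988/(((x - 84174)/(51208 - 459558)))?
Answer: 350359399800/182807 ≈ 1.9166e+6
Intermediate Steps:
857988/(((x - 84174)/(51208 - 459558))) = 857988/(((-98633 - 84174)/(51208 - 459558))) = 857988/((-182807/(-408350))) = 857988/((-182807*(-1/408350))) = 857988/(182807/408350) = 857988*(408350/182807) = 350359399800/182807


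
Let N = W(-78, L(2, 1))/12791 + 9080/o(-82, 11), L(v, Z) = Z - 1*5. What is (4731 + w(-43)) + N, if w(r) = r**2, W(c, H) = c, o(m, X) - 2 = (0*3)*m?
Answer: 142235842/12791 ≈ 11120.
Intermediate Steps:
o(m, X) = 2 (o(m, X) = 2 + (0*3)*m = 2 + 0*m = 2 + 0 = 2)
L(v, Z) = -5 + Z (L(v, Z) = Z - 5 = -5 + Z)
N = 58071062/12791 (N = -78/12791 + 9080/2 = -78*1/12791 + 9080*(1/2) = -78/12791 + 4540 = 58071062/12791 ≈ 4540.0)
(4731 + w(-43)) + N = (4731 + (-43)**2) + 58071062/12791 = (4731 + 1849) + 58071062/12791 = 6580 + 58071062/12791 = 142235842/12791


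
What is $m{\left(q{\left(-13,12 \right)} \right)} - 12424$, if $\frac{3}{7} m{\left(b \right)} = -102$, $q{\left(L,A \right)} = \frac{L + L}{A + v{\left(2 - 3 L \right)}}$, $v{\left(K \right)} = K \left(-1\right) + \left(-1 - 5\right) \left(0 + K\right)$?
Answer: $-12662$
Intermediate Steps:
$v{\left(K \right)} = - 7 K$ ($v{\left(K \right)} = - K - 6 K = - 7 K$)
$q{\left(L,A \right)} = \frac{2 L}{-14 + A + 21 L}$ ($q{\left(L,A \right)} = \frac{L + L}{A - 7 \left(2 - 3 L\right)} = \frac{2 L}{A + \left(-14 + 21 L\right)} = \frac{2 L}{-14 + A + 21 L}$)
$m{\left(b \right)} = -238$ ($m{\left(b \right)} = \frac{7}{3} \left(-102\right) = -238$)
$m{\left(q{\left(-13,12 \right)} \right)} - 12424 = -238 - 12424 = -12662$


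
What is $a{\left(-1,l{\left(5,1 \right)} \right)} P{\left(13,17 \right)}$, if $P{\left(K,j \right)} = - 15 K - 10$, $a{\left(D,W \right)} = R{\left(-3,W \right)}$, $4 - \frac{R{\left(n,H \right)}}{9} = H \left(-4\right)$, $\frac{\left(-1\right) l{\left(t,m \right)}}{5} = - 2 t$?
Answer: $-376380$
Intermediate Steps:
$l{\left(t,m \right)} = 10 t$ ($l{\left(t,m \right)} = - 5 \left(- 2 t\right) = 10 t$)
$R{\left(n,H \right)} = 36 + 36 H$ ($R{\left(n,H \right)} = 36 - 9 H \left(-4\right) = 36 - 9 \left(- 4 H\right) = 36 + 36 H$)
$a{\left(D,W \right)} = 36 + 36 W$
$P{\left(K,j \right)} = -10 - 15 K$
$a{\left(-1,l{\left(5,1 \right)} \right)} P{\left(13,17 \right)} = \left(36 + 36 \cdot 10 \cdot 5\right) \left(-10 - 195\right) = \left(36 + 36 \cdot 50\right) \left(-10 - 195\right) = \left(36 + 1800\right) \left(-205\right) = 1836 \left(-205\right) = -376380$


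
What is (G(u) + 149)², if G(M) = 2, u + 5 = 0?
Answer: 22801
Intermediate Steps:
u = -5 (u = -5 + 0 = -5)
(G(u) + 149)² = (2 + 149)² = 151² = 22801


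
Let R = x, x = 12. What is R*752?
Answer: 9024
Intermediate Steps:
R = 12
R*752 = 12*752 = 9024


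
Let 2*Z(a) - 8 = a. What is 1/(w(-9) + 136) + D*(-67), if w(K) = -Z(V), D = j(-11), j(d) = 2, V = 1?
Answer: -35240/263 ≈ -133.99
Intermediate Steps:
Z(a) = 4 + a/2
D = 2
w(K) = -9/2 (w(K) = -(4 + (½)*1) = -(4 + ½) = -1*9/2 = -9/2)
1/(w(-9) + 136) + D*(-67) = 1/(-9/2 + 136) + 2*(-67) = 1/(263/2) - 134 = 2/263 - 134 = -35240/263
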